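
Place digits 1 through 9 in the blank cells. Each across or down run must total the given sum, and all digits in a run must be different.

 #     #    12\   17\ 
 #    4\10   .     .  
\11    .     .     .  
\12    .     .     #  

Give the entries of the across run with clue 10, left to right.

4 in 2 cells must be {1,3}; 17 in 2 cells must be {8,9}.
The 11 across and the 17 down share only 8, so R2C3 = 8.
Intersecting the 12 across with the 4 down forces R3C1 = 3.
R3C2 = 12 − 3 = 9 completes the 12 across.
R1C3 = 17 − 8 = 9 completes the 17 down.
R2C1 = 4 − 3 = 1 completes the 4 down.
R2C2 = 11 − 9 = 2 completes the 11 across.
R1C2 = 10 − 9 = 1 completes the 10 across.

1, 9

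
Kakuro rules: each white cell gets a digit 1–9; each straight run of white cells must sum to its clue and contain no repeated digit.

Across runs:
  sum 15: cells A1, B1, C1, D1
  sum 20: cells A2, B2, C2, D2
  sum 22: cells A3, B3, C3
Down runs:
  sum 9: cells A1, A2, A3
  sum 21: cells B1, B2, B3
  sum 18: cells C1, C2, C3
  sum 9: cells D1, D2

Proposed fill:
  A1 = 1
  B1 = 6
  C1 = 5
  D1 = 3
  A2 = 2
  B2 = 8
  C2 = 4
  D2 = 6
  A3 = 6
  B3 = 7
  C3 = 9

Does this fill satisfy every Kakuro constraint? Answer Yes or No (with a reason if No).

Across: 1+6+5+3=15; 2+8+4+6=20; 6+7+9=22. Down: 1+2+6=9; 6+8+7=21; 5+4+9=18; 3+6=9. No digit repeats within any run.

Yes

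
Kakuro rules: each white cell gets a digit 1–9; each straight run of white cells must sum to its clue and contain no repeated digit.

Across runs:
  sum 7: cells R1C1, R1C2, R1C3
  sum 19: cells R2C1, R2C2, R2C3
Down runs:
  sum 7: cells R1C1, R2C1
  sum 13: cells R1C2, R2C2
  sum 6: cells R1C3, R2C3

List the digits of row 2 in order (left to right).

6 9 4

7 in 3 cells must be {1,2,4}.
The 7 across and the 13 down share only 4, so R1C2 = 4.
R2C2 = 13 − 4 = 9 completes the 13 down.
Nothing is forced directly, so branch on R2C3, whose candidates are 2 or 4. If R2C3 = 2: then R1C3 would have to be in {1,2} for the 7 across but in {4} for the 6 down — contradiction. So R2C3 = 4.
R1C3 = 6 − 4 = 2 completes the 6 down.
R2C1 = 19 − 13 = 6 completes the 19 across.
R1C1 = 7 − 6 = 1 completes the 7 across.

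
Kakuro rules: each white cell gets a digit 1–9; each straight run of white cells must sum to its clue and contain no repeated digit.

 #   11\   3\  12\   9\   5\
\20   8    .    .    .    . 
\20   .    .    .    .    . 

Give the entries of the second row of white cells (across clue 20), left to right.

3 1 7 5 4

3 in 2 cells must be {1,2}.
R2C1 = 11 − 8 = 3 completes the 11 down.
Nothing is forced directly, so branch on R2C5, whose candidates are 1 or 2 or 4. If R2C5 = 1: that forces R1C5 = 4, R2C2 = 2, R1C2 = 1, R1C3 = 5, R1C4 = 2, after which R2C3 would have to be in {5,6,8,9} for the 20 across but in {7} for the 12 down — contradiction. If R2C5 = 2: that forces R1C5 = 3, R2C2 = 1, R1C2 = 2, after which R1C3 would have to be in {1,6} for the 20 across but in {3,4,5,7,8,9} for the 12 down — contradiction. So R2C5 = 4.
R1C5 = 5 − 4 = 1 completes the 5 down.
R1C2 = 2: the only remaining digit allowed by both the 20 across and the 3 down.
R2C2 = 3 − 2 = 1 completes the 3 down.
No cell is forced outright now. R2C3 can only be 5 or 7 (the digits allowed by both its 20 across and its 12 down). If R2C3 = 5: then R1C3 would have to be in {3,4,5,6} for the 20 across but in {7} for the 12 down — contradiction. So R2C3 = 7.
R1C3 = 12 − 7 = 5 completes the 12 down.
R1C4 = 20 − 16 = 4 completes the 20 across.
R2C4 = 20 − 15 = 5 completes the 20 across.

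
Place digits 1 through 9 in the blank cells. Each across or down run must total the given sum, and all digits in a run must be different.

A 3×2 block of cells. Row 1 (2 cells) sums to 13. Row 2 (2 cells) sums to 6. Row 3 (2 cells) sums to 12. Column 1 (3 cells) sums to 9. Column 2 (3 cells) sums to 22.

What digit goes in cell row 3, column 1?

The 6 across and the 22 down share only 5, so (2,2) = 5.
(2,1) = 6 − 5 = 1 completes the 6 across.
Nothing is forced directly, so branch on (1,1), whose candidates are 5 or 6. If (1,1) = 6: then (1,2) would have to be in {7} for the 13 across but in {8,9} for the 22 down — contradiction. So (1,1) = 5.
(1,2) = 13 − 5 = 8 completes the 13 across.
(3,1) = 9 − 6 = 3 completes the 9 down.
(3,2) = 12 − 3 = 9 completes the 12 across.

3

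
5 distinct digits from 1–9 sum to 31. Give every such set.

5 distinct digits from 1–9 sum between 15 and 35.

{1,6,7,8,9}; {2,5,7,8,9}; {3,4,7,8,9}; {3,5,6,8,9}; {4,5,6,7,9}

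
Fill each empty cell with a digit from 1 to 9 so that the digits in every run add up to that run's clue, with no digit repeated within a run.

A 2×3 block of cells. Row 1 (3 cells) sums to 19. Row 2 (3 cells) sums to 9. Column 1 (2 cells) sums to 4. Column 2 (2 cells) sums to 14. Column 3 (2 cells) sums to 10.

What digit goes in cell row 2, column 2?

5

4 in 2 cells must be {1,3}.
The 19 across and the 4 down share only 3, so (1,1) = 3.
Given what's placed, (1,2) must be 9 to fit the 19 across and 14 down.
(1,3) = 19 − 12 = 7 completes the 19 across.
(2,1) = 4 − 3 = 1 completes the 4 down.
(2,2) = 14 − 9 = 5 completes the 14 down.
(2,3) = 9 − 6 = 3 completes the 9 across.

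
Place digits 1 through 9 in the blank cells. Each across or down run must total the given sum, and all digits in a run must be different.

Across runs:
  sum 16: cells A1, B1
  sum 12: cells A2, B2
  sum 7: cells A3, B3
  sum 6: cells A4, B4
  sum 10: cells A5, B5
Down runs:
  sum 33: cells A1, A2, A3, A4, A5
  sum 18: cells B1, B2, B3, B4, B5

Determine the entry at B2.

5

16 in 2 cells must be {7,9}.
Only 7 fits B1 under both its across sum 16 and down sum 18.
A1 = 16 − 7 = 9 completes the 16 across.
Nothing is forced directly, so branch on B2, whose candidates are 3 or 5. If B2 = 3: then A2 would have to be in {9} for the 12 across but in {3,4,5,6,7,8} for the 33 down — contradiction. So B2 = 5.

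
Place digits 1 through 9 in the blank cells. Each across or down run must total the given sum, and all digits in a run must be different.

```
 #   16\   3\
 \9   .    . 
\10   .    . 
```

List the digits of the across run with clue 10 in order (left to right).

16 in 2 cells must be {7,9}; 3 in 2 cells must be {1,2}.
The 9 across and the 16 down share only 7, so R1C1 = 7.
R1C2 = 9 − 7 = 2 completes the 9 across.
R2C1 = 16 − 7 = 9 completes the 16 down.
R2C2 = 10 − 9 = 1 completes the 10 across.

9 1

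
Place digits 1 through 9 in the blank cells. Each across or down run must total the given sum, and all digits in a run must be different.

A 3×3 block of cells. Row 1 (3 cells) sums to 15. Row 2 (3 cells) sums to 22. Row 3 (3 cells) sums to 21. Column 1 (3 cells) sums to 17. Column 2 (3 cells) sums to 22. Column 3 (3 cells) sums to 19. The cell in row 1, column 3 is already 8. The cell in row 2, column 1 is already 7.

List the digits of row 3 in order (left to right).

Nothing is forced directly, so branch on (2,2), whose candidates are 6 or 9. If (2,2) = 6: then (1,2) would have to be in {1,2,3,4,5,6} for the 15 across but in {7,9} for the 22 down — contradiction. So (2,2) = 9.
(2,3) = 22 − 16 = 6 completes the 22 across.
(3,3) = 19 − 14 = 5 completes the 19 down.
Given what's placed, (3,1) must be 9 to fit the 21 across and 17 down.
(3,2) = 21 − 14 = 7 completes the 21 across.
(1,1) = 17 − 16 = 1 completes the 17 down.
(1,2) = 15 − 9 = 6 completes the 15 across.

9 7 5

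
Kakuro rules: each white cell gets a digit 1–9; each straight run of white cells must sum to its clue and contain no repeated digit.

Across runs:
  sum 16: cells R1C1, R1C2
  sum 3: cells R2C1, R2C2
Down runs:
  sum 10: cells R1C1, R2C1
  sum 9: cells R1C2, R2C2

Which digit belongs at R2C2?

16 in 2 cells must be {7,9}; 3 in 2 cells must be {1,2}.
The 16 across and the 9 down share only 7, so R1C2 = 7.
R2C2 = 9 − 7 = 2 completes the 9 down.
R1C1 = 16 − 7 = 9 completes the 16 across.
R2C1 = 3 − 2 = 1 completes the 3 across.

2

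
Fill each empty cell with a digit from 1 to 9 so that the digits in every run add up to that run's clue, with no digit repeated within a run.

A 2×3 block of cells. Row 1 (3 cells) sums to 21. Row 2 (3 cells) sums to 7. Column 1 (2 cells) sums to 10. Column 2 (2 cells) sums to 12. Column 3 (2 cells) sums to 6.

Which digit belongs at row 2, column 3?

7 in 3 cells must be {1,2,4}.
The 7 across and the 12 down share only 4, so (2,2) = 4.
(1,2) = 12 − 4 = 8 completes the 12 down.
Given what's placed, (1,3) must be 4 to fit the 21 across and 6 down.
(2,3) = 6 − 4 = 2 completes the 6 down.
(1,1) = 21 − 12 = 9 completes the 21 across.
(2,1) = 7 − 6 = 1 completes the 7 across.

2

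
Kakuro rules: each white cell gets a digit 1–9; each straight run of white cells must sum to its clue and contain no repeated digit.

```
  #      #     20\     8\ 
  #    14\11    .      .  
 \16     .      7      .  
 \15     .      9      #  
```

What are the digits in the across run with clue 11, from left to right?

R1C2 = 20 − 16 = 4 completes the 20 down.
R1C3 = 11 − 4 = 7 completes the 11 across.
R2C3 = 8 − 7 = 1 completes the 8 down.
R3C1 = 15 − 9 = 6 completes the 15 across.
R2C1 = 16 − 8 = 8 completes the 16 across.

4, 7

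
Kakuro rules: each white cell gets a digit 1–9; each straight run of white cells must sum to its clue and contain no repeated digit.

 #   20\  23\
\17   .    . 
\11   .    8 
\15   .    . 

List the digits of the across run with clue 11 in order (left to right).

3 8

17 in 2 cells must be {8,9}; 23 in 3 cells must be {6,8,9}.
R1C2 = 9: the only remaining digit allowed by both the 17 across and the 23 down.
R2C1 = 11 − 8 = 3 completes the 11 across.
R3C2 = 23 − 17 = 6 completes the 23 down.
R1C1 = 17 − 9 = 8 completes the 17 across.
R3C1 = 15 − 6 = 9 completes the 15 across.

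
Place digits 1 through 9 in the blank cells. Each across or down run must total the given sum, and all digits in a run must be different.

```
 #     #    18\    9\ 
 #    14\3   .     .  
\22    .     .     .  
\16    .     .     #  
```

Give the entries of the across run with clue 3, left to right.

2, 1

3 in 2 cells must be {1,2}; 16 in 2 cells must be {7,9}.
The 16 across and the 14 down share only 9, so R3C1 = 9.
R3C2 = 16 − 9 = 7 completes the 16 across.
R1C2 = 2: the only remaining digit allowed by both the 3 across and the 18 down.
R1C3 = 3 − 2 = 1 completes the 3 across.
R2C1 = 14 − 9 = 5 completes the 14 down.
R2C2 = 18 − 9 = 9 completes the 18 down.
R2C3 = 22 − 14 = 8 completes the 22 across.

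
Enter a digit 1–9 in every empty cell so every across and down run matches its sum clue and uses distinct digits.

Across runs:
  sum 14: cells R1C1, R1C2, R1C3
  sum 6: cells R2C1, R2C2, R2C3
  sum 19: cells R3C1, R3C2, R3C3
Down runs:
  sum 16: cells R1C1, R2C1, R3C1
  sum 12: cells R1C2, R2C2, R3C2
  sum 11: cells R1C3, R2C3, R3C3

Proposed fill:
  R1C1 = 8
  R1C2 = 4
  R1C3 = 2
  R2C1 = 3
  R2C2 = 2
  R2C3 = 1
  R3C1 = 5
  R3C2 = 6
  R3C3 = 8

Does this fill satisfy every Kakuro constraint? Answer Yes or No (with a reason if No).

Across: 8+4+2=14; 3+2+1=6; 5+6+8=19. Down: 8+3+5=16; 4+2+6=12; 2+1+8=11. No digit repeats within any run.

Yes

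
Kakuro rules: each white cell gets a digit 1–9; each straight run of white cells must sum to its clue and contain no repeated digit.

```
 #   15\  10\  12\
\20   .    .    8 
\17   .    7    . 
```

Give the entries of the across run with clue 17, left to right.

6 7 4

R1C2 = 10 − 7 = 3 completes the 10 down.
R2C3 = 12 − 8 = 4 completes the 12 down.
R1C1 = 20 − 11 = 9 completes the 20 across.
R2C1 = 17 − 11 = 6 completes the 17 across.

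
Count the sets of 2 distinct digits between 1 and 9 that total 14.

2 distinct digits from 1–9 sum between 3 and 17.
Enumerating: {5,9}, {6,8}.

2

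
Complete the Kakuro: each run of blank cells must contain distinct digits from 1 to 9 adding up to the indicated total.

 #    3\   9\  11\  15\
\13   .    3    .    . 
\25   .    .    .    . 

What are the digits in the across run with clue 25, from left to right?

2 6 9 8

3 in 2 cells must be {1,2}.
R1C4 = 7: the only remaining digit allowed by both the 13 across and the 15 down.
R2C2 = 9 − 3 = 6 completes the 9 down.
R2C4 = 15 − 7 = 8 completes the 15 down.
R1C3 = 2: the only remaining digit allowed by both the 13 across and the 11 down.
R2C1 = 2: the only remaining digit allowed by both the 25 across and the 3 down.
R2C3 = 25 − 16 = 9 completes the 25 across.
R1C1 = 13 − 12 = 1 completes the 13 across.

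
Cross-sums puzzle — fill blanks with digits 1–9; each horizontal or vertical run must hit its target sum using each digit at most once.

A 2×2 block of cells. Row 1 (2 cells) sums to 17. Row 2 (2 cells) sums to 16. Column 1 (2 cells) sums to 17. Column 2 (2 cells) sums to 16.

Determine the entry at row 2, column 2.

17 in 2 cells must be {8,9}; 16 in 2 cells must be {7,9}.
The 17 across and the 16 down share only 9, so (1,2) = 9.
The 16 across and the 17 down share only 9, so (2,1) = 9.
(2,2) = 16 − 9 = 7 completes the 16 across.
(1,1) = 17 − 9 = 8 completes the 17 across.

7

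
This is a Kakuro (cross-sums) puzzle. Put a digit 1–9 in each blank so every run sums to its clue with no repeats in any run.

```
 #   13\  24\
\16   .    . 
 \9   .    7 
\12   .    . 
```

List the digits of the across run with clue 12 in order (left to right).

16 in 2 cells must be {7,9}; 24 in 3 cells must be {7,8,9}.
R1C2 = 9: the only remaining digit allowed by both the 16 across and the 24 down.
R2C1 = 9 − 7 = 2 completes the 9 across.
R3C2 = 24 − 16 = 8 completes the 24 down.
R1C1 = 16 − 9 = 7 completes the 16 across.
R3C1 = 12 − 8 = 4 completes the 12 across.

4, 8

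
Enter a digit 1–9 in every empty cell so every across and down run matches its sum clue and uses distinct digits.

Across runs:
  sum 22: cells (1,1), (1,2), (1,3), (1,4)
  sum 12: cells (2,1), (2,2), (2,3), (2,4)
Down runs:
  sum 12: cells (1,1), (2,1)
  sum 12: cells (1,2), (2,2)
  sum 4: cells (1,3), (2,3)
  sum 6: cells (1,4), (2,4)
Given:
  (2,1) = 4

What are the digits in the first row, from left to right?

8, 7, 3, 4

4 in 2 cells must be {1,3}.
(1,1) = 12 − 4 = 8 completes the 12 down.
Given what's placed, (2,2) must be 5 to fit the 12 across and 12 down.
Given what's placed, (2,3) must be 1 to fit the 12 across and 4 down.
(2,4) = 12 − 10 = 2 completes the 12 across.
(1,2) = 12 − 5 = 7 completes the 12 down.
(1,3) = 4 − 1 = 3 completes the 4 down.
(1,4) = 22 − 18 = 4 completes the 22 across.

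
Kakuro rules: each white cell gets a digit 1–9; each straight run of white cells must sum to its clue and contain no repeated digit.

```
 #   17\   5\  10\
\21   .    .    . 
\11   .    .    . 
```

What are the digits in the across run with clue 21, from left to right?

9 4 8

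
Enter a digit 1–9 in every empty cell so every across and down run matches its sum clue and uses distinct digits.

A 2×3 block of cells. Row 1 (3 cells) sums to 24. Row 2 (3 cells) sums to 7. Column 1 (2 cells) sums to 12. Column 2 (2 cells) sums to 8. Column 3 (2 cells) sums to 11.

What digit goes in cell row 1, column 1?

8

24 in 3 cells must be {7,8,9}; 7 in 3 cells must be {1,2,4}.
The 24 across and the 8 down share only 7, so (1,2) = 7.
The 7 across and the 12 down share only 4, so (2,1) = 4.
(2,2) = 8 − 7 = 1 completes the 8 down.
(2,3) = 7 − 5 = 2 completes the 7 across.
(1,1) = 12 − 4 = 8 completes the 12 down.
(1,3) = 24 − 15 = 9 completes the 24 across.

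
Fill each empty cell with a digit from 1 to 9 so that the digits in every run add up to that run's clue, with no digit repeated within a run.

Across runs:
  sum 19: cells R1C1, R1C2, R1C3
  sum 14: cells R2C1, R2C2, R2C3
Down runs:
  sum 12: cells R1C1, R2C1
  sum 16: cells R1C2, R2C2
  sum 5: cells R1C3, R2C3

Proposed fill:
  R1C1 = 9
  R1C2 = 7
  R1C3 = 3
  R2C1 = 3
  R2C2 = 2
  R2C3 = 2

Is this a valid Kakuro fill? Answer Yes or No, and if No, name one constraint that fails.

No — the across run R2C1–R2C3 sums to 7, not 14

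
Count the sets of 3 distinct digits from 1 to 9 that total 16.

3 distinct digits from 1–9 sum between 6 and 24.

8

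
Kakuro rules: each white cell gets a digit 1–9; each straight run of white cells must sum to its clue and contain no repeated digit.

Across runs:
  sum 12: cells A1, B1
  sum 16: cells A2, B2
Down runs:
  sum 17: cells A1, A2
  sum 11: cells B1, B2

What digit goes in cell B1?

4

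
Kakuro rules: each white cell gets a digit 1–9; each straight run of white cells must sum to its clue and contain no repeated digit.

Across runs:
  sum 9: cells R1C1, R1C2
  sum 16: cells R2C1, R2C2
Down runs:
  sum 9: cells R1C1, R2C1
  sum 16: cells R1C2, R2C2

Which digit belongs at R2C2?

9

16 in 2 cells must be {7,9}.
The 9 across and the 16 down share only 7, so R1C2 = 7.
The 16 across and the 9 down share only 7, so R2C1 = 7.
R2C2 = 16 − 7 = 9 completes the 16 across.
R1C1 = 9 − 7 = 2 completes the 9 across.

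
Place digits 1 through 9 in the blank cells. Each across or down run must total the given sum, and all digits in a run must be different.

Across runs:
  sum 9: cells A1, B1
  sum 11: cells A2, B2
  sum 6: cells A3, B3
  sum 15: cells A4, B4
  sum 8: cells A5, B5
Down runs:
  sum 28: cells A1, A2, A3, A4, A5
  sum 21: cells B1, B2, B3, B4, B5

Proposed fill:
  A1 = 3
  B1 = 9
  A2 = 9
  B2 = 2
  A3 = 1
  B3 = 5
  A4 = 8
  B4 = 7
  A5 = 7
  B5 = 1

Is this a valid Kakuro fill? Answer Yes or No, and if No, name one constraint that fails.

No — the down run B1–B5 sums to 24, not 21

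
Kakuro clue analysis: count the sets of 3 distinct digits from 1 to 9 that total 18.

3 distinct digits from 1–9 sum between 6 and 24.

7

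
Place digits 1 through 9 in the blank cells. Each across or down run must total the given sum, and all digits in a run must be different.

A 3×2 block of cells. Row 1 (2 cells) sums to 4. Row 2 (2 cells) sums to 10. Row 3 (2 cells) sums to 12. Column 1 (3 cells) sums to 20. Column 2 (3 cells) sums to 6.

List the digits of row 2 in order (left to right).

4 in 2 cells must be {1,3}; 6 in 3 cells must be {1,2,3}.
The 4 across and the 20 down share only 3, so (1,1) = 3.
(1,2) = 4 − 3 = 1 completes the 4 across.
Given what's placed, (3,2) must be 3 to fit the 12 across and 6 down.
(2,2) = 6 − 4 = 2 completes the 6 down.
(3,1) = 12 − 3 = 9 completes the 12 across.
(2,1) = 10 − 2 = 8 completes the 10 across.

8 2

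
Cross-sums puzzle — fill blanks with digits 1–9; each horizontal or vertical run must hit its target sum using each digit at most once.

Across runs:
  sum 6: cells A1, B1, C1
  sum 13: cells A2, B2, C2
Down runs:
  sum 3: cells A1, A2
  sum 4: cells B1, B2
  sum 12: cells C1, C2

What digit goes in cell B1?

1

6 in 3 cells must be {1,2,3}; 3 in 2 cells must be {1,2}; 4 in 2 cells must be {1,3}.
The 6 across and the 12 down share only 3, so C1 = 3.
C2 = 12 − 3 = 9 completes the 12 down.
Given what's placed, B1 must be 1 to fit the 6 across and 4 down.
A2 = 1: the only remaining digit allowed by both the 13 across and the 3 down.
B2 = 13 − 10 = 3 completes the 13 across.
A1 = 6 − 4 = 2 completes the 6 across.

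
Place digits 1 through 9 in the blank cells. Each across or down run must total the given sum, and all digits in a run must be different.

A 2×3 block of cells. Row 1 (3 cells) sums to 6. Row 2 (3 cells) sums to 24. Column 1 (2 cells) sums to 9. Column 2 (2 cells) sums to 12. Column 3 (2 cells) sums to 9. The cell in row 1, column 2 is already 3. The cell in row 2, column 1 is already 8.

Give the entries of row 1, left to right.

1 3 2

6 in 3 cells must be {1,2,3}; 24 in 3 cells must be {7,8,9}.
(1,1) = 9 − 8 = 1 completes the 9 down.
(1,3) = 6 − 4 = 2 completes the 6 across.
(2,2) = 12 − 3 = 9 completes the 12 down.
(2,3) = 24 − 17 = 7 completes the 24 across.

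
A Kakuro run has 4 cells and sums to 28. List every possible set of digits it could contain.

{4,7,8,9}; {5,6,8,9}

4 distinct digits from 1–9 sum between 10 and 30.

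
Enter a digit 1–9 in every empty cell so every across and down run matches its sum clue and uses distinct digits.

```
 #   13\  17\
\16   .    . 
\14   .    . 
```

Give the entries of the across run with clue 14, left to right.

16 in 2 cells must be {7,9}; 17 in 2 cells must be {8,9}.
The 16 across and the 17 down share only 9, so R1C2 = 9.
R2C2 = 17 − 9 = 8 completes the 17 down.
R1C1 = 16 − 9 = 7 completes the 16 across.
R2C1 = 14 − 8 = 6 completes the 14 across.

6 8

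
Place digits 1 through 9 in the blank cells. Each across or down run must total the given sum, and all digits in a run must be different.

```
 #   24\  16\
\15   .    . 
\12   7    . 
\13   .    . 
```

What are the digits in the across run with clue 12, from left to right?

7 5

24 in 3 cells must be {7,8,9}.
R2C2 = 12 − 7 = 5 completes the 12 across.
Nothing is forced directly, so branch on R1C1, whose candidates are 8 or 9. If R1C1 = 9: then R1C2 would have to be in {6} for the 15 across but in {2,3,4,7,8,9} for the 16 down — contradiction. So R1C1 = 8.
R1C2 = 15 − 8 = 7 completes the 15 across.
R3C1 = 24 − 15 = 9 completes the 24 down.
R3C2 = 13 − 9 = 4 completes the 13 across.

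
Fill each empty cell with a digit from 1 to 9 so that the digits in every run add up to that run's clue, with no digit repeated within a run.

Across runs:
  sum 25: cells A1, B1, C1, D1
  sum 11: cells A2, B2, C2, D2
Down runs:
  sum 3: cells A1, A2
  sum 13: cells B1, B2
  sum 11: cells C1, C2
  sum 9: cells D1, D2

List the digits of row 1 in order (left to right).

2 8 9 6

11 in 4 cells must be {1,2,3,5}; 3 in 2 cells must be {1,2}.
Only 5 fits B2 under both its across sum 11 and down sum 13.
B1 = 13 − 5 = 8 completes the 13 down.
Nothing is forced directly, so branch on C2, whose candidates are 2 or 3. If C2 = 3: then C1 would have to be in {1,2,3,4,5,6,7,9} for the 25 across but in {8} for the 11 down — contradiction. So C2 = 2.
C1 = 11 − 2 = 9 completes the 11 down.
A2 = 1: the only remaining digit allowed by both the 11 across and the 3 down.
D2 = 11 − 8 = 3 completes the 11 across.
A1 = 3 − 1 = 2 completes the 3 down.
D1 = 25 − 19 = 6 completes the 25 across.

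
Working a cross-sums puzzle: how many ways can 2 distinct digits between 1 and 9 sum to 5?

2 distinct digits from 1–9 sum between 3 and 17.
Enumerating: {1,4}, {2,3}.

2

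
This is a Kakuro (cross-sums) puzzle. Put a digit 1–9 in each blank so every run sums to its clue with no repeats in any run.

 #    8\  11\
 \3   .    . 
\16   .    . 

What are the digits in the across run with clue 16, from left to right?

7, 9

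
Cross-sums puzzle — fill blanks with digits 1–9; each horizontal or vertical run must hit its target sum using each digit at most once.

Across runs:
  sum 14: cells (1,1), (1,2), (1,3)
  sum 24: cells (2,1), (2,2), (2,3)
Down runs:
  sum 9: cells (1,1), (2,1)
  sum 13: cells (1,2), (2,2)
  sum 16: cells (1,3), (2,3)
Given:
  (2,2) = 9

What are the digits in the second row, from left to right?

8, 9, 7

24 in 3 cells must be {7,8,9}; 16 in 2 cells must be {7,9}.
(1,2) = 13 − 9 = 4 completes the 13 down.
(2,3) = 7: the only remaining digit allowed by both the 24 across and the 16 down.
(1,3) = 16 − 7 = 9 completes the 16 down.
(2,1) = 24 − 16 = 8 completes the 24 across.
(1,1) = 14 − 13 = 1 completes the 14 across.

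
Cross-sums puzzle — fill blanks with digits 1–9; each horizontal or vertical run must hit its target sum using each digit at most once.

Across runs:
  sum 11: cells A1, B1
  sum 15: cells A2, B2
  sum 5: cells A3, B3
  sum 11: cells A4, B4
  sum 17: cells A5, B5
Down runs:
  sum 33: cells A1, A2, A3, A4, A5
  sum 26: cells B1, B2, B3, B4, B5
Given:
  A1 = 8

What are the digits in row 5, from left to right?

17 in 2 cells must be {8,9}.
B1 = 11 − 8 = 3 completes the 11 across.
Given what's placed, A5 must be 9 to fit the 17 across and 33 down.
B5 = 17 − 9 = 8 completes the 17 across.

9, 8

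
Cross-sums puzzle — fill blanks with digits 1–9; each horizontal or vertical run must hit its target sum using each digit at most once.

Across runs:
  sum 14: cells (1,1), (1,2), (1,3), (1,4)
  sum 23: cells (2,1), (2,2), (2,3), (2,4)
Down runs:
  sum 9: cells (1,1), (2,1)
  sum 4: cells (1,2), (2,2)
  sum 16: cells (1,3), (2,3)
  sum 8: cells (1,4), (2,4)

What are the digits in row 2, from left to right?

5, 3, 9, 6

4 in 2 cells must be {1,3}; 16 in 2 cells must be {7,9}.
Only 7 fits (1,3) under both its across sum 14 and down sum 16.
(2,3) = 16 − 7 = 9 completes the 16 down.
Given what's placed, (1,2) must be 1 to fit the 14 across and 4 down.
(1,4) = 2: the only remaining digit allowed by both the 14 across and the 8 down.
(2,2) = 4 − 1 = 3 completes the 4 down.
(2,4) = 8 − 2 = 6 completes the 8 down.
(1,1) = 14 − 10 = 4 completes the 14 across.
(2,1) = 23 − 18 = 5 completes the 23 across.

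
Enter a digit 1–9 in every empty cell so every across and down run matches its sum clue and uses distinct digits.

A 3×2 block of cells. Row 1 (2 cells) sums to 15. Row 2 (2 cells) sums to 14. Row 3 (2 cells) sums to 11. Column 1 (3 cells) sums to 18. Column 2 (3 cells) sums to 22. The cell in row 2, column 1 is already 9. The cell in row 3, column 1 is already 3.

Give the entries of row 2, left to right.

9 5

(1,1) = 18 − 12 = 6 completes the 18 down.
(1,2) = 15 − 6 = 9 completes the 15 across.
(2,2) = 14 − 9 = 5 completes the 14 across.
(3,2) = 11 − 3 = 8 completes the 11 across.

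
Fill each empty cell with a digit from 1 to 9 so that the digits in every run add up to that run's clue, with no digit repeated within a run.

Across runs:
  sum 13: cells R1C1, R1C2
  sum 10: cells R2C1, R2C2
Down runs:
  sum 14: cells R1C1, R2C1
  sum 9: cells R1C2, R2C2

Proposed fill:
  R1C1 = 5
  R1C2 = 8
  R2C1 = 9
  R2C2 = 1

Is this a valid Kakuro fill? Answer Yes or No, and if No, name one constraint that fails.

Yes

Across: 5+8=13; 9+1=10. Down: 5+9=14; 8+1=9. No digit repeats within any run.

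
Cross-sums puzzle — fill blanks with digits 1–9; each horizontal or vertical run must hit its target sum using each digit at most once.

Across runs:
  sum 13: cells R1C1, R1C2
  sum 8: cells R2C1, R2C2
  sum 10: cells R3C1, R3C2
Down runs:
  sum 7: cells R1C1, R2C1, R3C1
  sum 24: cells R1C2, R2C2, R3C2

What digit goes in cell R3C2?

8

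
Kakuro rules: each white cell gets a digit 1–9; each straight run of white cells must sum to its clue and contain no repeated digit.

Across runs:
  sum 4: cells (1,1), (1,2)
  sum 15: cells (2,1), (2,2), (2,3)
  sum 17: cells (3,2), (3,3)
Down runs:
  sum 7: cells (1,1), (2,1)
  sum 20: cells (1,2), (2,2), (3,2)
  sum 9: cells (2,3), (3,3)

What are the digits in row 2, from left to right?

6, 8, 1

4 in 2 cells must be {1,3}; 17 in 2 cells must be {8,9}.
The 4 across and the 20 down share only 3, so (1,2) = 3.
Intersecting the 17 across with the 9 down forces (3,3) = 8.
(1,1) = 4 − 3 = 1 completes the 4 across.
(2,1) = 7 − 1 = 6 completes the 7 down.
(2,2) = 8: the only remaining digit allowed by both the 15 across and the 20 down.
(2,3) = 15 − 14 = 1 completes the 15 across.
(3,2) = 17 − 8 = 9 completes the 17 across.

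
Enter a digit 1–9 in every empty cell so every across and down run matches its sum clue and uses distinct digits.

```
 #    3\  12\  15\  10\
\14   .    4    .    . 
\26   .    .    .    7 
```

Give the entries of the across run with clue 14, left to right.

1, 4, 6, 3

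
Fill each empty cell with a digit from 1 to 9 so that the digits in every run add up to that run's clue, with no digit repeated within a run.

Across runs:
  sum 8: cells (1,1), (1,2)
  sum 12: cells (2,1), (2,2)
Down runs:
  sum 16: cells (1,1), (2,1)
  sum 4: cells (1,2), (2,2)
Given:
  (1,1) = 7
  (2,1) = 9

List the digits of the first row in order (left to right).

16 in 2 cells must be {7,9}; 4 in 2 cells must be {1,3}.
(1,2) = 8 − 7 = 1 completes the 8 across.
(2,2) = 12 − 9 = 3 completes the 12 across.

7 1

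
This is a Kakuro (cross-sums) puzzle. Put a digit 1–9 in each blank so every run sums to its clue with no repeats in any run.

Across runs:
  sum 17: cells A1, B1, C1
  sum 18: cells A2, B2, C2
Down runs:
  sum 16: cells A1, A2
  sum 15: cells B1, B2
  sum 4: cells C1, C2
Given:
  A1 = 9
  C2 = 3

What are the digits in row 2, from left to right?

7 8 3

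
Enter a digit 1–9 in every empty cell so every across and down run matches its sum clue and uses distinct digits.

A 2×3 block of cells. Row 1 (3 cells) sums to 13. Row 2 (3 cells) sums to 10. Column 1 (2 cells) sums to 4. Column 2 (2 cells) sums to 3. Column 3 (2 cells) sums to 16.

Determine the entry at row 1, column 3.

4 in 2 cells must be {1,3}; 3 in 2 cells must be {1,2}; 16 in 2 cells must be {7,9}.
The 10 across and the 16 down share only 7, so (2,3) = 7.
(1,3) = 16 − 7 = 9 completes the 16 down.
Given what's placed, (2,1) must be 1 to fit the 10 across and 4 down.
(2,2) = 10 − 8 = 2 completes the 10 across.
(1,1) = 4 − 1 = 3 completes the 4 down.
(1,2) = 13 − 12 = 1 completes the 13 across.

9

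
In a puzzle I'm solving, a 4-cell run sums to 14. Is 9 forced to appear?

No

Counterexample: {1,2,3,8} sums to 14 without using 9.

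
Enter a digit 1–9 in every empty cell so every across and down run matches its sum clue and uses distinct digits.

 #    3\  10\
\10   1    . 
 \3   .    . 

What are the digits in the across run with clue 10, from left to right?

1 9

3 in 2 cells must be {1,2}.
R1C2 = 10 − 1 = 9 completes the 10 across.
R2C1 = 3 − 1 = 2 completes the 3 down.
R2C2 = 3 − 2 = 1 completes the 3 across.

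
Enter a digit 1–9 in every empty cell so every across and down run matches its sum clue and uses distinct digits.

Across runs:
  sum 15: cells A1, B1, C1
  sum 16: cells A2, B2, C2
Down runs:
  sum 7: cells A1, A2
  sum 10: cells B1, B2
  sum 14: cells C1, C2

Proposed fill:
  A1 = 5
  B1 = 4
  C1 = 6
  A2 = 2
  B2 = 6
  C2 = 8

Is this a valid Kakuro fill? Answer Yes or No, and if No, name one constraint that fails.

Yes

Across: 5+4+6=15; 2+6+8=16. Down: 5+2=7; 4+6=10; 6+8=14. No digit repeats within any run.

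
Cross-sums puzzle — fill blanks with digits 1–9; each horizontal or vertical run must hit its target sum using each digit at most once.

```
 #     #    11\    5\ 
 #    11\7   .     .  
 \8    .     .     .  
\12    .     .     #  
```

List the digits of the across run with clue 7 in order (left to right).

6, 1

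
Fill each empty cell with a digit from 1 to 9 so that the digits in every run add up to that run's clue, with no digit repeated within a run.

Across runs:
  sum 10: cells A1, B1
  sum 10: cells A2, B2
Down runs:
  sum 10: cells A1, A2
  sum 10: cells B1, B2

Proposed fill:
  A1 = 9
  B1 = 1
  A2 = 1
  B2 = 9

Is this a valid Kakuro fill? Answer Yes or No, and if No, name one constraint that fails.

Across: 9+1=10; 1+9=10. Down: 9+1=10; 1+9=10. No digit repeats within any run.

Yes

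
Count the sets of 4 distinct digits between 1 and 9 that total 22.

4 distinct digits from 1–9 sum between 10 and 30.

11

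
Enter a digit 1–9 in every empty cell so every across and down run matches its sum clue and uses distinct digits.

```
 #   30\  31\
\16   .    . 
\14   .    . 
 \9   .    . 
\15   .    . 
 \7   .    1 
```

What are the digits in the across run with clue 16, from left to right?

9 7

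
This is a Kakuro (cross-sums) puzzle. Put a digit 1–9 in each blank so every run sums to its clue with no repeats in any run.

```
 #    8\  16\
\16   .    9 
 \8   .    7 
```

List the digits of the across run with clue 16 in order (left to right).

7, 9

16 in 2 cells must be {7,9}.
R1C1 = 16 − 9 = 7 completes the 16 across.
R2C1 = 8 − 7 = 1 completes the 8 across.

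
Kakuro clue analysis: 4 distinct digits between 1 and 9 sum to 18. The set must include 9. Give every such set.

{1,2,6,9}; {1,3,5,9}; {2,3,4,9}

4 distinct digits from 1–9 sum between 10 and 30.
Keeping only sets containing 9.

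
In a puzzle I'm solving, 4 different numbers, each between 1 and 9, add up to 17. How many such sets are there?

9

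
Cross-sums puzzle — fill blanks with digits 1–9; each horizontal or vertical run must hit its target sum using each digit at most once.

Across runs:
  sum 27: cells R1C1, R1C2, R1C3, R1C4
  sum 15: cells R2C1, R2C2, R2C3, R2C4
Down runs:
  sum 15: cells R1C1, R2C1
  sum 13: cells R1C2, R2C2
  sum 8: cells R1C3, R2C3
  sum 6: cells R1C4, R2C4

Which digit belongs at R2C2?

4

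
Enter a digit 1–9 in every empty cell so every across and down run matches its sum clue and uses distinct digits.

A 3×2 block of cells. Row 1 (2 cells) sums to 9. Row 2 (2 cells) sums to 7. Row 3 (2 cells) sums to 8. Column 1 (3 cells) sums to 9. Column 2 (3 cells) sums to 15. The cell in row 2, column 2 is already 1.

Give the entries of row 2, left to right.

6 1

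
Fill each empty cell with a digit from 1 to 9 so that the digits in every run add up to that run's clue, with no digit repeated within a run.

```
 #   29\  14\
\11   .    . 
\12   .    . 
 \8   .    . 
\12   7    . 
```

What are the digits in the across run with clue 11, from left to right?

9 2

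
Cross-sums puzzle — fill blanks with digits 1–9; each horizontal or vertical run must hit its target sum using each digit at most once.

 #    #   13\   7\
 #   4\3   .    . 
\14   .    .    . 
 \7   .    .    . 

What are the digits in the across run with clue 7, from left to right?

1 4 2

3 in 2 cells must be {1,2}; 7 in 3 cells must be {1,2,4}; 4 in 2 cells must be {1,3}.
Only 1 fits R3C1 under both its across sum 7 and down sum 4.
R2C1 = 4 − 1 = 3 completes the 4 down.
Nothing is forced directly, so branch on R3C2, whose candidates are 2 or 4. If R3C2 = 2: then R1C2 would have to be in {1,2} for the 3 across but in {3,4,5,6,7,8} for the 13 down — contradiction. So R3C2 = 4.
R3C3 = 7 − 5 = 2 completes the 7 across.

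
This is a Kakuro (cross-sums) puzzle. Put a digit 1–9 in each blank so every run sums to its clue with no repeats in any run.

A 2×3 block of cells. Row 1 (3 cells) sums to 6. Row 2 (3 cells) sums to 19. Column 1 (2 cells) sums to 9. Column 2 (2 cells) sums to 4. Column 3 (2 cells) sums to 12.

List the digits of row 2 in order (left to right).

7, 3, 9

6 in 3 cells must be {1,2,3}; 4 in 2 cells must be {1,3}.
The 6 across and the 12 down share only 3, so (1,3) = 3.
The 19 across and the 4 down share only 3, so (2,2) = 3.
(2,3) = 12 − 3 = 9 completes the 12 down.
(1,2) = 4 − 3 = 1 completes the 4 down.
(2,1) = 19 − 12 = 7 completes the 19 across.
(1,1) = 6 − 4 = 2 completes the 6 across.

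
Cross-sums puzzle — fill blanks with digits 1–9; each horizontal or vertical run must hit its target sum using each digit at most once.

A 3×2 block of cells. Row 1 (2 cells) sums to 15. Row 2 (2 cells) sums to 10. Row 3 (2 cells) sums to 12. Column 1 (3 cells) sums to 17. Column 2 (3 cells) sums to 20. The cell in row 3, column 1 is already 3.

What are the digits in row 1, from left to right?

(3,2) = 12 − 3 = 9 completes the 12 across.
Nothing is forced directly, so branch on (1,1), whose candidates are 6 or 8 or 9. If (1,1) = 6: then (1,2) would have to be in {9} for the 15 across but in {3,4,5,6,7,8} for the 20 down — contradiction. If (1,1) = 9: that forces (1,2) = 6, after which (2,1) would have to be in {1,2,3,4,6,7,8,9} for the 10 across but in {5} for the 17 down — contradiction. So (1,1) = 8.
(1,2) = 15 − 8 = 7 completes the 15 across.
(2,1) = 17 − 11 = 6 completes the 17 down.
(2,2) = 10 − 6 = 4 completes the 10 across.

8 7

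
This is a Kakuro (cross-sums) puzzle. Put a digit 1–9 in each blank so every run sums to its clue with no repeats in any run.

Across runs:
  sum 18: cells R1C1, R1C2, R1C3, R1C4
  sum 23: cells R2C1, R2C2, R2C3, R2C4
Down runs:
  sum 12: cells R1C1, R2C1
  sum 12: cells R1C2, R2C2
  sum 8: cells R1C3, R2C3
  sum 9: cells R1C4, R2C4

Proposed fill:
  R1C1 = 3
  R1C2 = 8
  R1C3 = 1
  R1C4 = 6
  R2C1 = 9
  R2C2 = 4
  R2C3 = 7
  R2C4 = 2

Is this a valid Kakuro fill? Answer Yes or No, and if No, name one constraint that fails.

No — the down run R1C4–R2C4 sums to 8, not 9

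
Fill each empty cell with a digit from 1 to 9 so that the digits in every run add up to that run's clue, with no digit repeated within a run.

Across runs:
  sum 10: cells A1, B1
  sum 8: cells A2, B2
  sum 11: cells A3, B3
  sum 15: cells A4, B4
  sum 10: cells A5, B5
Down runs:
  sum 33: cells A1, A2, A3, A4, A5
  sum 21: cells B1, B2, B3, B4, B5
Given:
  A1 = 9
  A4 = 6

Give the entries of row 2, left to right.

3 5

B1 = 10 − 9 = 1 completes the 10 across.
B4 = 15 − 6 = 9 completes the 15 across.
Nothing is forced directly, so branch on A2, whose candidates are 3 or 7. If A2 = 7: then B2 would have to be in {1} for the 8 across but in {2,3,4,5,6} for the 21 down — contradiction. So A2 = 3.
B2 = 8 − 3 = 5 completes the 8 across.
No cell is forced outright now. A3 can only be 7 or 8 (the digits allowed by both its 11 across and its 33 down). If A3 = 8: then B3 would have to be in {3} for the 11 across but in {2,4} for the 21 down — contradiction. So A3 = 7.
B3 = 11 − 7 = 4 completes the 11 across.
A5 = 33 − 25 = 8 completes the 33 down.
B5 = 10 − 8 = 2 completes the 10 across.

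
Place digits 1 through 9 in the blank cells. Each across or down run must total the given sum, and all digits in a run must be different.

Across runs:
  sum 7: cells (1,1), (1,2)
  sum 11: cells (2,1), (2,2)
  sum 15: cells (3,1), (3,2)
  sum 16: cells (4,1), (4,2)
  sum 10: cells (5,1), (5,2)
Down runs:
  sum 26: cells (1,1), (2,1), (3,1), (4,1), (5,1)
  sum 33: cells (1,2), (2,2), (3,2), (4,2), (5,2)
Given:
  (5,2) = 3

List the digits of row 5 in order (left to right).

7 3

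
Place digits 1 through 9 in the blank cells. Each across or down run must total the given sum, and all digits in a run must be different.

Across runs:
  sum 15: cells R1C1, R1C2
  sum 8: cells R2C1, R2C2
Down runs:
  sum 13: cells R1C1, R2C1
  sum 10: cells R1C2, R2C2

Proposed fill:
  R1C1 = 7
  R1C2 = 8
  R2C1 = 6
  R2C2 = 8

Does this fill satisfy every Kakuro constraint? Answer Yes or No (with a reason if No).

No — the down run R1C2–R2C2 sums to 16, not 10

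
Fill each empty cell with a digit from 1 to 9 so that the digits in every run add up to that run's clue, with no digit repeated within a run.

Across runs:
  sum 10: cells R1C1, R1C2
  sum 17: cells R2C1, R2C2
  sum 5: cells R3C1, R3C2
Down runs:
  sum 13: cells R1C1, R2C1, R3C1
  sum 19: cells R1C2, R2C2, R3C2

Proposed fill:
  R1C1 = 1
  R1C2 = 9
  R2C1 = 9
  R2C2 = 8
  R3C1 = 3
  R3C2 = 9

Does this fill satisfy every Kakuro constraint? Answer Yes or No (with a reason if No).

No — the across run R3C1–R3C2 sums to 12, not 5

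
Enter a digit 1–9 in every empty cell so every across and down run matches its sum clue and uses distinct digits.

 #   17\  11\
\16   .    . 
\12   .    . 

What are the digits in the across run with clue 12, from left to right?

16 in 2 cells must be {7,9}; 17 in 2 cells must be {8,9}.
The 16 across and the 17 down share only 9, so R1C1 = 9.
R1C2 = 16 − 9 = 7 completes the 16 across.
R2C1 = 17 − 9 = 8 completes the 17 down.
R2C2 = 12 − 8 = 4 completes the 12 across.

8 4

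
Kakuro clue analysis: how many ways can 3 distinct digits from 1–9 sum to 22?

2

3 distinct digits from 1–9 sum between 6 and 24.
Enumerating: {5,8,9}, {6,7,9}.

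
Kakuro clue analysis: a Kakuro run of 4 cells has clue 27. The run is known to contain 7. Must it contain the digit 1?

No

Counterexample: {3,7,8,9} sums to 27 under that restriction without using 1.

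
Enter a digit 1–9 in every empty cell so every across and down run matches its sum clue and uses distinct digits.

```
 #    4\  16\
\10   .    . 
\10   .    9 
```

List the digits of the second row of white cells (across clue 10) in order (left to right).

4 in 2 cells must be {1,3}; 16 in 2 cells must be {7,9}.
R1C2 = 16 − 9 = 7 completes the 16 down.
R2C1 = 10 − 9 = 1 completes the 10 across.
R1C1 = 10 − 7 = 3 completes the 10 across.

1, 9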